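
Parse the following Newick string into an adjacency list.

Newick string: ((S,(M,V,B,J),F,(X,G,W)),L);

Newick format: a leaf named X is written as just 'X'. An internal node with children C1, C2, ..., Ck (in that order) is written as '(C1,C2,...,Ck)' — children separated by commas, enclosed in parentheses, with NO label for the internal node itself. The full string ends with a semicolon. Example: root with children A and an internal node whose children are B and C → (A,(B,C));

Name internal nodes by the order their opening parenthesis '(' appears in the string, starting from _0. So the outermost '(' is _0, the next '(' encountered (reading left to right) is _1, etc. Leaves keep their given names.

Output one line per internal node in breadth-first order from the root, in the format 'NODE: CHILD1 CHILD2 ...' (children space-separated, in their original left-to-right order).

Answer: _0: _1 L
_1: S _2 F _3
_2: M V B J
_3: X G W

Derivation:
Input: ((S,(M,V,B,J),F,(X,G,W)),L);
Scanning left-to-right, naming '(' by encounter order:
  pos 0: '(' -> open internal node _0 (depth 1)
  pos 1: '(' -> open internal node _1 (depth 2)
  pos 4: '(' -> open internal node _2 (depth 3)
  pos 12: ')' -> close internal node _2 (now at depth 2)
  pos 16: '(' -> open internal node _3 (depth 3)
  pos 22: ')' -> close internal node _3 (now at depth 2)
  pos 23: ')' -> close internal node _1 (now at depth 1)
  pos 26: ')' -> close internal node _0 (now at depth 0)
Total internal nodes: 4
BFS adjacency from root:
  _0: _1 L
  _1: S _2 F _3
  _2: M V B J
  _3: X G W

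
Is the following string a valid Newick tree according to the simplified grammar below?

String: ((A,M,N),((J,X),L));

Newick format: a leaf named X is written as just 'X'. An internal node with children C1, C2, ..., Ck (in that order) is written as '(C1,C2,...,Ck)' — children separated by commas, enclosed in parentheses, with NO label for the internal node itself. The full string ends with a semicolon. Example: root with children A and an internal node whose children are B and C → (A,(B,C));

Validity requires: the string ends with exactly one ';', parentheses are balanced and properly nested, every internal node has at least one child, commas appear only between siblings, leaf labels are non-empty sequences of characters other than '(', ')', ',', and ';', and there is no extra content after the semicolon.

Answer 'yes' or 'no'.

Input: ((A,M,N),((J,X),L));
Paren balance: 4 '(' vs 4 ')' OK
Ends with single ';': True
Full parse: OK
Valid: True

Answer: yes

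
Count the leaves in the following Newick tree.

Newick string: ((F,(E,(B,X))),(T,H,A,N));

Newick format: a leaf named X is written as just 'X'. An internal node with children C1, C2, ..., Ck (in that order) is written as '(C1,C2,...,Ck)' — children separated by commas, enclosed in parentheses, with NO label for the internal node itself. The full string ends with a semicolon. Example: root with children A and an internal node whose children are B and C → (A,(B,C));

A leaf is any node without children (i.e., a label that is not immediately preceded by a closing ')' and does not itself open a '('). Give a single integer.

Newick: ((F,(E,(B,X))),(T,H,A,N));
Scan left-to-right; a leaf is any maximal label run not followed by '(':
  pos 2: leaf 'F' → count = 1
  pos 5: leaf 'E' → count = 2
  pos 8: leaf 'B' → count = 3
  pos 10: leaf 'X' → count = 4
  pos 16: leaf 'T' → count = 5
  pos 18: leaf 'H' → count = 6
  pos 20: leaf 'A' → count = 7
  pos 22: leaf 'N' → count = 8
Total leaves: 8

Answer: 8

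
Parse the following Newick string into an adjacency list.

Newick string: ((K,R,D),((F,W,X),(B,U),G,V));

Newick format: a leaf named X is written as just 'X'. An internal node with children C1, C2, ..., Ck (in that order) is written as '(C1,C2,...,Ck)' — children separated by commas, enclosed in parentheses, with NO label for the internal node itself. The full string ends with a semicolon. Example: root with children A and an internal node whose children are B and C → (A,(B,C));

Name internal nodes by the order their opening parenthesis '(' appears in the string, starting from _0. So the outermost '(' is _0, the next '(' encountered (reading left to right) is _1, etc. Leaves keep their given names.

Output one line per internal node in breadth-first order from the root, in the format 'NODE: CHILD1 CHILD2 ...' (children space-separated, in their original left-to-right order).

Input: ((K,R,D),((F,W,X),(B,U),G,V));
Scanning left-to-right, naming '(' by encounter order:
  pos 0: '(' -> open internal node _0 (depth 1)
  pos 1: '(' -> open internal node _1 (depth 2)
  pos 7: ')' -> close internal node _1 (now at depth 1)
  pos 9: '(' -> open internal node _2 (depth 2)
  pos 10: '(' -> open internal node _3 (depth 3)
  pos 16: ')' -> close internal node _3 (now at depth 2)
  pos 18: '(' -> open internal node _4 (depth 3)
  pos 22: ')' -> close internal node _4 (now at depth 2)
  pos 27: ')' -> close internal node _2 (now at depth 1)
  pos 28: ')' -> close internal node _0 (now at depth 0)
Total internal nodes: 5
BFS adjacency from root:
  _0: _1 _2
  _1: K R D
  _2: _3 _4 G V
  _3: F W X
  _4: B U

Answer: _0: _1 _2
_1: K R D
_2: _3 _4 G V
_3: F W X
_4: B U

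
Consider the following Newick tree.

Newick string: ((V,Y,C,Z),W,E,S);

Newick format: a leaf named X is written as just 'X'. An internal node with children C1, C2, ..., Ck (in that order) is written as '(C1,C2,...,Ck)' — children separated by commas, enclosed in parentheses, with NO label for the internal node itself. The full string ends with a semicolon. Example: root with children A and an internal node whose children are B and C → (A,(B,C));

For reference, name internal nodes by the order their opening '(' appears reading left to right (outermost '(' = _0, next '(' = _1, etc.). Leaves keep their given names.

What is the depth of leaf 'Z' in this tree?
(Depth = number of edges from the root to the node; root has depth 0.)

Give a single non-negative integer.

Answer: 2

Derivation:
Newick: ((V,Y,C,Z),W,E,S);
Naming internals by '(' encounter order: outermost '(' = _0, next = _1, ...
Query node: Z
Path from root: _0 -> _1 -> Z
Depth of Z: 2 (number of edges from root)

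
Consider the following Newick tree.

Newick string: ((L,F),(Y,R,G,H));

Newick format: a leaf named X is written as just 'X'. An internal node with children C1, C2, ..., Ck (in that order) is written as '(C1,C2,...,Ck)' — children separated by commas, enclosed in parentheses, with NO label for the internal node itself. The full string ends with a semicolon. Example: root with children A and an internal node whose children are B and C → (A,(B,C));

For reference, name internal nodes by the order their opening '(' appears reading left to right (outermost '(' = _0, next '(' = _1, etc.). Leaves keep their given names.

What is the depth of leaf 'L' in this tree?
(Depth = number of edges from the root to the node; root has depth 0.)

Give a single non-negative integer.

Newick: ((L,F),(Y,R,G,H));
Naming internals by '(' encounter order: outermost '(' = _0, next = _1, ...
Query node: L
Path from root: _0 -> _1 -> L
Depth of L: 2 (number of edges from root)

Answer: 2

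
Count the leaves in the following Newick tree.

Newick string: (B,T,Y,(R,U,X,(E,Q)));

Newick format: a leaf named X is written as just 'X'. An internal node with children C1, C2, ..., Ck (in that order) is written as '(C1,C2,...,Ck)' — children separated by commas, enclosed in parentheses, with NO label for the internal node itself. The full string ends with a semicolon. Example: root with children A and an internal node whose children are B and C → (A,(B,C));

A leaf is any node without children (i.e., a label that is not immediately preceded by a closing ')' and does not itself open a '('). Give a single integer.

Newick: (B,T,Y,(R,U,X,(E,Q)));
Scan left-to-right; a leaf is any maximal label run not followed by '(':
  pos 1: leaf 'B' → count = 1
  pos 3: leaf 'T' → count = 2
  pos 5: leaf 'Y' → count = 3
  pos 8: leaf 'R' → count = 4
  pos 10: leaf 'U' → count = 5
  pos 12: leaf 'X' → count = 6
  pos 15: leaf 'E' → count = 7
  pos 17: leaf 'Q' → count = 8
Total leaves: 8

Answer: 8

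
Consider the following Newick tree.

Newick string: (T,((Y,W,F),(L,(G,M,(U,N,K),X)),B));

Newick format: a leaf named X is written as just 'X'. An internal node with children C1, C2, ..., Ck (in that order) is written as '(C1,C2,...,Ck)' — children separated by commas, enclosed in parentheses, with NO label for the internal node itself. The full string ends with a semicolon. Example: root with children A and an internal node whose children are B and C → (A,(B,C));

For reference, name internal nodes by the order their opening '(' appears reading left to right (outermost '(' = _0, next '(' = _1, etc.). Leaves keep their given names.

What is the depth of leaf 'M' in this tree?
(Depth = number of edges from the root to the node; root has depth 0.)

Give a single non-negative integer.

Newick: (T,((Y,W,F),(L,(G,M,(U,N,K),X)),B));
Naming internals by '(' encounter order: outermost '(' = _0, next = _1, ...
Query node: M
Path from root: _0 -> _1 -> _3 -> _4 -> M
Depth of M: 4 (number of edges from root)

Answer: 4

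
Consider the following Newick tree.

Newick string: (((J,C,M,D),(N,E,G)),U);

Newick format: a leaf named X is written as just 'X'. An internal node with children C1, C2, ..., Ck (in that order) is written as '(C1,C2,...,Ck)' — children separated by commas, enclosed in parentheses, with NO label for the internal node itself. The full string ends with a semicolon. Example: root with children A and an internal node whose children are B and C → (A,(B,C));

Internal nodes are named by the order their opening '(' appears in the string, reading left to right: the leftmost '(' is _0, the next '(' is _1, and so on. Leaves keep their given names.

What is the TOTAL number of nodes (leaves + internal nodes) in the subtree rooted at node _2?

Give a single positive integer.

Newick: (((J,C,M,D),(N,E,G)),U);
Locate _2: it is the '(' at position 2 (the 3rd '(' reading left to right).
Query: subtree rooted at _2
_2: subtree_size = 1 + 4
  J: subtree_size = 1 + 0
  C: subtree_size = 1 + 0
  M: subtree_size = 1 + 0
  D: subtree_size = 1 + 0
Total subtree size of _2: 5

Answer: 5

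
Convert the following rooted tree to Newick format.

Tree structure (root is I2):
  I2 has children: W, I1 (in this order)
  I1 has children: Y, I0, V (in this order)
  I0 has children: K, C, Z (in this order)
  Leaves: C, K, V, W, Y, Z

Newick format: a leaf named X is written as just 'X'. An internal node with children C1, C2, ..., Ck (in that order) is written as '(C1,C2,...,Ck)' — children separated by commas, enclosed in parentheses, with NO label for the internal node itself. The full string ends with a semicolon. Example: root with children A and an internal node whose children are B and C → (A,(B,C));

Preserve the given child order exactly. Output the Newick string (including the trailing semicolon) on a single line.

internal I2 with children ['W', 'I1']
  leaf 'W' → 'W'
  internal I1 with children ['Y', 'I0', 'V']
    leaf 'Y' → 'Y'
    internal I0 with children ['K', 'C', 'Z']
      leaf 'K' → 'K'
      leaf 'C' → 'C'
      leaf 'Z' → 'Z'
    → '(K,C,Z)'
    leaf 'V' → 'V'
  → '(Y,(K,C,Z),V)'
→ '(W,(Y,(K,C,Z),V))'
Final: (W,(Y,(K,C,Z),V));

Answer: (W,(Y,(K,C,Z),V));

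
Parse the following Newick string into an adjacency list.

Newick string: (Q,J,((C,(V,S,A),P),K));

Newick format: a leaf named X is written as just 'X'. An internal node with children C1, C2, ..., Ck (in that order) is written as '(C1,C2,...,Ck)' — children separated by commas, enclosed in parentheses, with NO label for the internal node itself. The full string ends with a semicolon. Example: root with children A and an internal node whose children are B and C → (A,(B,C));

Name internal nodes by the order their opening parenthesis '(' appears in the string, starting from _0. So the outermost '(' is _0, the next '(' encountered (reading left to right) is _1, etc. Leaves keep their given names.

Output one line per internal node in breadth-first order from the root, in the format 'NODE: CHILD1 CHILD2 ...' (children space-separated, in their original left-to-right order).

Input: (Q,J,((C,(V,S,A),P),K));
Scanning left-to-right, naming '(' by encounter order:
  pos 0: '(' -> open internal node _0 (depth 1)
  pos 5: '(' -> open internal node _1 (depth 2)
  pos 6: '(' -> open internal node _2 (depth 3)
  pos 9: '(' -> open internal node _3 (depth 4)
  pos 15: ')' -> close internal node _3 (now at depth 3)
  pos 18: ')' -> close internal node _2 (now at depth 2)
  pos 21: ')' -> close internal node _1 (now at depth 1)
  pos 22: ')' -> close internal node _0 (now at depth 0)
Total internal nodes: 4
BFS adjacency from root:
  _0: Q J _1
  _1: _2 K
  _2: C _3 P
  _3: V S A

Answer: _0: Q J _1
_1: _2 K
_2: C _3 P
_3: V S A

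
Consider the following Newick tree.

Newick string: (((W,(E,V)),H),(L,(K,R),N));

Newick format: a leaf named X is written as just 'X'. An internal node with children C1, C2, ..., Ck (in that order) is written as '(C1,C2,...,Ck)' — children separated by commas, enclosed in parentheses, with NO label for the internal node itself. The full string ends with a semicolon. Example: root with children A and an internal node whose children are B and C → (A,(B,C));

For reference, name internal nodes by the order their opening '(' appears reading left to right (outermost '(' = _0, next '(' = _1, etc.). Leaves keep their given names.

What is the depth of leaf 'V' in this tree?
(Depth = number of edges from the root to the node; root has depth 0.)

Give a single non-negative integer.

Newick: (((W,(E,V)),H),(L,(K,R),N));
Naming internals by '(' encounter order: outermost '(' = _0, next = _1, ...
Query node: V
Path from root: _0 -> _1 -> _2 -> _3 -> V
Depth of V: 4 (number of edges from root)

Answer: 4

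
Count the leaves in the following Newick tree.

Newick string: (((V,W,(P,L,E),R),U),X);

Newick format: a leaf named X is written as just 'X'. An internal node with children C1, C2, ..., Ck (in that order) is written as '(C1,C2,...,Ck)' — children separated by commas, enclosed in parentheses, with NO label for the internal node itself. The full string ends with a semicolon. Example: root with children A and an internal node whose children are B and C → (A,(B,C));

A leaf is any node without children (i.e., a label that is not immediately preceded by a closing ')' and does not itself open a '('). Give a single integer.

Answer: 8

Derivation:
Newick: (((V,W,(P,L,E),R),U),X);
Scan left-to-right; a leaf is any maximal label run not followed by '(':
  pos 3: leaf 'V' → count = 1
  pos 5: leaf 'W' → count = 2
  pos 8: leaf 'P' → count = 3
  pos 10: leaf 'L' → count = 4
  pos 12: leaf 'E' → count = 5
  pos 15: leaf 'R' → count = 6
  pos 18: leaf 'U' → count = 7
  pos 21: leaf 'X' → count = 8
Total leaves: 8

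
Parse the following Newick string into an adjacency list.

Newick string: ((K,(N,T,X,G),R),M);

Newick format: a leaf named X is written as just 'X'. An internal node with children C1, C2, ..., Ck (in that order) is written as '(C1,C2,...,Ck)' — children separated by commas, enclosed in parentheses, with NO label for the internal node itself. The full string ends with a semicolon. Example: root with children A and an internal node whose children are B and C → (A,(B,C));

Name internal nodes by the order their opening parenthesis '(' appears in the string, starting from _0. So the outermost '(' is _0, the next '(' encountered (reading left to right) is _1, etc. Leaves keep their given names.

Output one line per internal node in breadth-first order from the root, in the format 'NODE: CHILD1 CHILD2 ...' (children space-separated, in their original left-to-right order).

Input: ((K,(N,T,X,G),R),M);
Scanning left-to-right, naming '(' by encounter order:
  pos 0: '(' -> open internal node _0 (depth 1)
  pos 1: '(' -> open internal node _1 (depth 2)
  pos 4: '(' -> open internal node _2 (depth 3)
  pos 12: ')' -> close internal node _2 (now at depth 2)
  pos 15: ')' -> close internal node _1 (now at depth 1)
  pos 18: ')' -> close internal node _0 (now at depth 0)
Total internal nodes: 3
BFS adjacency from root:
  _0: _1 M
  _1: K _2 R
  _2: N T X G

Answer: _0: _1 M
_1: K _2 R
_2: N T X G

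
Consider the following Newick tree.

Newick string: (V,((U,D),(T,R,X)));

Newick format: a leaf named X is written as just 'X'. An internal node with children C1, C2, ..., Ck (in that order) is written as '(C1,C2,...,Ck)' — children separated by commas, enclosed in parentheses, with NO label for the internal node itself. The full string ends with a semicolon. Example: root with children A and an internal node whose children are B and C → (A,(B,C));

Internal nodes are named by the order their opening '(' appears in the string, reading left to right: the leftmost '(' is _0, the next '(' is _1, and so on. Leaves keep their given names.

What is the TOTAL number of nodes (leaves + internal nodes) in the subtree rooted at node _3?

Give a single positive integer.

Newick: (V,((U,D),(T,R,X)));
Locate _3: it is the '(' at position 10 (the 4th '(' reading left to right).
Query: subtree rooted at _3
_3: subtree_size = 1 + 3
  T: subtree_size = 1 + 0
  R: subtree_size = 1 + 0
  X: subtree_size = 1 + 0
Total subtree size of _3: 4

Answer: 4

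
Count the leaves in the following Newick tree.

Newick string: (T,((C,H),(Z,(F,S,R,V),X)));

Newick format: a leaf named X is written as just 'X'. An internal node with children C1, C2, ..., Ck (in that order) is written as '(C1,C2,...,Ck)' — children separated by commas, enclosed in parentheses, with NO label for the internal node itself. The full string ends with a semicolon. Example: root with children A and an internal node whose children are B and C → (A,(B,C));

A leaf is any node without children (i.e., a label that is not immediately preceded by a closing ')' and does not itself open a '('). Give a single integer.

Newick: (T,((C,H),(Z,(F,S,R,V),X)));
Scan left-to-right; a leaf is any maximal label run not followed by '(':
  pos 1: leaf 'T' → count = 1
  pos 5: leaf 'C' → count = 2
  pos 7: leaf 'H' → count = 3
  pos 11: leaf 'Z' → count = 4
  pos 14: leaf 'F' → count = 5
  pos 16: leaf 'S' → count = 6
  pos 18: leaf 'R' → count = 7
  pos 20: leaf 'V' → count = 8
  pos 23: leaf 'X' → count = 9
Total leaves: 9

Answer: 9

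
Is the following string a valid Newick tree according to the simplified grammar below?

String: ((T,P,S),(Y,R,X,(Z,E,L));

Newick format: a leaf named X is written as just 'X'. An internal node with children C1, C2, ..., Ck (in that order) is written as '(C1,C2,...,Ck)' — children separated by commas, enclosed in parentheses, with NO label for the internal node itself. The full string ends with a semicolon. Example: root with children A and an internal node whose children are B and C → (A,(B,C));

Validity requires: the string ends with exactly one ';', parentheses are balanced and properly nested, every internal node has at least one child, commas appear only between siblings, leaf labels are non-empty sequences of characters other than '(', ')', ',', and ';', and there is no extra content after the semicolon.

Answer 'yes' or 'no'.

Input: ((T,P,S),(Y,R,X,(Z,E,L));
Paren balance: 4 '(' vs 3 ')' MISMATCH
Ends with single ';': True
Full parse: FAILS (expected , or ) at pos 24)
Valid: False

Answer: no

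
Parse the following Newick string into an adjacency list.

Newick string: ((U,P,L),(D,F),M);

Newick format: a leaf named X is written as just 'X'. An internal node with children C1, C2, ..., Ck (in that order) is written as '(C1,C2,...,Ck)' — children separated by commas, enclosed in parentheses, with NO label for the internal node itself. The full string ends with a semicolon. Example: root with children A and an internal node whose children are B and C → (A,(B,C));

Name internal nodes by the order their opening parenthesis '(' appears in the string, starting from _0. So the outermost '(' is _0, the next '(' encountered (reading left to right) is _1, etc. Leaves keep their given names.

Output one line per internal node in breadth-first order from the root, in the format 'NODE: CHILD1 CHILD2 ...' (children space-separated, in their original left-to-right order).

Input: ((U,P,L),(D,F),M);
Scanning left-to-right, naming '(' by encounter order:
  pos 0: '(' -> open internal node _0 (depth 1)
  pos 1: '(' -> open internal node _1 (depth 2)
  pos 7: ')' -> close internal node _1 (now at depth 1)
  pos 9: '(' -> open internal node _2 (depth 2)
  pos 13: ')' -> close internal node _2 (now at depth 1)
  pos 16: ')' -> close internal node _0 (now at depth 0)
Total internal nodes: 3
BFS adjacency from root:
  _0: _1 _2 M
  _1: U P L
  _2: D F

Answer: _0: _1 _2 M
_1: U P L
_2: D F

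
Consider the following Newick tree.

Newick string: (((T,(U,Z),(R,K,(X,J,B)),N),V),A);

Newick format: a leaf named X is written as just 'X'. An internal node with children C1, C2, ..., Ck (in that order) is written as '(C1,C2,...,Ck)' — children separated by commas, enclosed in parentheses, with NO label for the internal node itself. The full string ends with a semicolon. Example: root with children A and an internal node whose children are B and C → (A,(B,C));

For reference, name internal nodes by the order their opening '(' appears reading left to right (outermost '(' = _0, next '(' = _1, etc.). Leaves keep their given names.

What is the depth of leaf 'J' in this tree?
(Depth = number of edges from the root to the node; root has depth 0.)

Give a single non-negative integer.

Newick: (((T,(U,Z),(R,K,(X,J,B)),N),V),A);
Naming internals by '(' encounter order: outermost '(' = _0, next = _1, ...
Query node: J
Path from root: _0 -> _1 -> _2 -> _4 -> _5 -> J
Depth of J: 5 (number of edges from root)

Answer: 5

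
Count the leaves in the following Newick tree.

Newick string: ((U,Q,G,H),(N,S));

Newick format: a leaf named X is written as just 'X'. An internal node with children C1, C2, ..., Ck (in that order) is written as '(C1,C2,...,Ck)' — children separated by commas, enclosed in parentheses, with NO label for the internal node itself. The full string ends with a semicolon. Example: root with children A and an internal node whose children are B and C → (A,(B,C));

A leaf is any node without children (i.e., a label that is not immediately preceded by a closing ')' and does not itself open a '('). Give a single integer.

Newick: ((U,Q,G,H),(N,S));
Scan left-to-right; a leaf is any maximal label run not followed by '(':
  pos 2: leaf 'U' → count = 1
  pos 4: leaf 'Q' → count = 2
  pos 6: leaf 'G' → count = 3
  pos 8: leaf 'H' → count = 4
  pos 12: leaf 'N' → count = 5
  pos 14: leaf 'S' → count = 6
Total leaves: 6

Answer: 6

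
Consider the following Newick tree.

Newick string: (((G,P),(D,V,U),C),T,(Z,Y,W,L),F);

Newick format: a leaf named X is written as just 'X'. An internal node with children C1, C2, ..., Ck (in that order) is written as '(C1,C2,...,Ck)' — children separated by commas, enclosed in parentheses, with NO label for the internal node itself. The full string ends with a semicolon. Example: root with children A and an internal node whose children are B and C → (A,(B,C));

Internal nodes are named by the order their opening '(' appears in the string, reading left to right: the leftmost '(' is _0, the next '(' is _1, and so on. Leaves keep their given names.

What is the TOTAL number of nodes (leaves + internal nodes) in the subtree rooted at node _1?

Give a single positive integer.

Answer: 9

Derivation:
Newick: (((G,P),(D,V,U),C),T,(Z,Y,W,L),F);
Locate _1: it is the '(' at position 1 (the 2nd '(' reading left to right).
Query: subtree rooted at _1
_1: subtree_size = 1 + 8
  _2: subtree_size = 1 + 2
    G: subtree_size = 1 + 0
    P: subtree_size = 1 + 0
  _3: subtree_size = 1 + 3
    D: subtree_size = 1 + 0
    V: subtree_size = 1 + 0
    U: subtree_size = 1 + 0
  C: subtree_size = 1 + 0
Total subtree size of _1: 9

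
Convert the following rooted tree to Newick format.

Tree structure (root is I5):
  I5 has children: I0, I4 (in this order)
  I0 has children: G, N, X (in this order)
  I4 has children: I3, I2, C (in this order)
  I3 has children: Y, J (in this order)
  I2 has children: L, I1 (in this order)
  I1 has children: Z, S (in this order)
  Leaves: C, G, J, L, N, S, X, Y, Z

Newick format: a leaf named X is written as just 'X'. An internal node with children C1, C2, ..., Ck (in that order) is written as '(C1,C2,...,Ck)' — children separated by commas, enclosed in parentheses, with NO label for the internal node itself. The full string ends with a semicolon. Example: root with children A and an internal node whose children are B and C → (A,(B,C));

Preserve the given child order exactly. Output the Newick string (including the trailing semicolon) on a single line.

internal I5 with children ['I0', 'I4']
  internal I0 with children ['G', 'N', 'X']
    leaf 'G' → 'G'
    leaf 'N' → 'N'
    leaf 'X' → 'X'
  → '(G,N,X)'
  internal I4 with children ['I3', 'I2', 'C']
    internal I3 with children ['Y', 'J']
      leaf 'Y' → 'Y'
      leaf 'J' → 'J'
    → '(Y,J)'
    internal I2 with children ['L', 'I1']
      leaf 'L' → 'L'
      internal I1 with children ['Z', 'S']
        leaf 'Z' → 'Z'
        leaf 'S' → 'S'
      → '(Z,S)'
    → '(L,(Z,S))'
    leaf 'C' → 'C'
  → '((Y,J),(L,(Z,S)),C)'
→ '((G,N,X),((Y,J),(L,(Z,S)),C))'
Final: ((G,N,X),((Y,J),(L,(Z,S)),C));

Answer: ((G,N,X),((Y,J),(L,(Z,S)),C));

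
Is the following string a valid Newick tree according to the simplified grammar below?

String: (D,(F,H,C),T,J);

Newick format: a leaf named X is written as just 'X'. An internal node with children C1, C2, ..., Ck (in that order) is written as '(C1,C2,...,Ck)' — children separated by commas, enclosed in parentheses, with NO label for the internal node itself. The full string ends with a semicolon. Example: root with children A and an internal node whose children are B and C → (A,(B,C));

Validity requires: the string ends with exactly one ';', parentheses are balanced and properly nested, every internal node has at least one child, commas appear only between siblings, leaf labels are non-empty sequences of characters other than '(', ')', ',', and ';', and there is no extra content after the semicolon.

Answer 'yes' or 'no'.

Input: (D,(F,H,C),T,J);
Paren balance: 2 '(' vs 2 ')' OK
Ends with single ';': True
Full parse: OK
Valid: True

Answer: yes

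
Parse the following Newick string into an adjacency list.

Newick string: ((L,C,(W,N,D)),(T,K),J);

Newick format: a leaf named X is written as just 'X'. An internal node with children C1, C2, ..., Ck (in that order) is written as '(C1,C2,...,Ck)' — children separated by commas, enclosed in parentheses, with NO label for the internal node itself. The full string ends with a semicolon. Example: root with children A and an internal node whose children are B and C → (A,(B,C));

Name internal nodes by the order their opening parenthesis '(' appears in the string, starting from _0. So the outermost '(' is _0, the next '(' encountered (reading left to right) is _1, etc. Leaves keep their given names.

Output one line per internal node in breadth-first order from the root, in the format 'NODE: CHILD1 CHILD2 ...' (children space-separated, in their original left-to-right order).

Answer: _0: _1 _3 J
_1: L C _2
_3: T K
_2: W N D

Derivation:
Input: ((L,C,(W,N,D)),(T,K),J);
Scanning left-to-right, naming '(' by encounter order:
  pos 0: '(' -> open internal node _0 (depth 1)
  pos 1: '(' -> open internal node _1 (depth 2)
  pos 6: '(' -> open internal node _2 (depth 3)
  pos 12: ')' -> close internal node _2 (now at depth 2)
  pos 13: ')' -> close internal node _1 (now at depth 1)
  pos 15: '(' -> open internal node _3 (depth 2)
  pos 19: ')' -> close internal node _3 (now at depth 1)
  pos 22: ')' -> close internal node _0 (now at depth 0)
Total internal nodes: 4
BFS adjacency from root:
  _0: _1 _3 J
  _1: L C _2
  _3: T K
  _2: W N D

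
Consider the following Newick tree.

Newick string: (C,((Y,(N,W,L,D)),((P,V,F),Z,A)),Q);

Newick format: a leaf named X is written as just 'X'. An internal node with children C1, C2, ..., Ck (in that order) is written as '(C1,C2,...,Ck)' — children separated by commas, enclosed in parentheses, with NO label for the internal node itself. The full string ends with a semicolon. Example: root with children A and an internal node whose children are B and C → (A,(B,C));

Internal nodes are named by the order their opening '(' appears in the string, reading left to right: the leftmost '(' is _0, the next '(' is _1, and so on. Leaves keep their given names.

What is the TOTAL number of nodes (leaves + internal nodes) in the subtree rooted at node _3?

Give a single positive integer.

Answer: 5

Derivation:
Newick: (C,((Y,(N,W,L,D)),((P,V,F),Z,A)),Q);
Locate _3: it is the '(' at position 7 (the 4th '(' reading left to right).
Query: subtree rooted at _3
_3: subtree_size = 1 + 4
  N: subtree_size = 1 + 0
  W: subtree_size = 1 + 0
  L: subtree_size = 1 + 0
  D: subtree_size = 1 + 0
Total subtree size of _3: 5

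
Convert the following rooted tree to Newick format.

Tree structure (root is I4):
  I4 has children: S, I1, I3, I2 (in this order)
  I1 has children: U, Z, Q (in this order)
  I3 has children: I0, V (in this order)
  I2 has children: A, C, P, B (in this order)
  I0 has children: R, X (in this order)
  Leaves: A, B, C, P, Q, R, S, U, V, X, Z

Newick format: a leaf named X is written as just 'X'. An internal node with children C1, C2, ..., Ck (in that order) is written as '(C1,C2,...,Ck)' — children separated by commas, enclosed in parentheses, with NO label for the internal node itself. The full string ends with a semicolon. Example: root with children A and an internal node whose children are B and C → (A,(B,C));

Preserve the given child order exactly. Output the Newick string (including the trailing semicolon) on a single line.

internal I4 with children ['S', 'I1', 'I3', 'I2']
  leaf 'S' → 'S'
  internal I1 with children ['U', 'Z', 'Q']
    leaf 'U' → 'U'
    leaf 'Z' → 'Z'
    leaf 'Q' → 'Q'
  → '(U,Z,Q)'
  internal I3 with children ['I0', 'V']
    internal I0 with children ['R', 'X']
      leaf 'R' → 'R'
      leaf 'X' → 'X'
    → '(R,X)'
    leaf 'V' → 'V'
  → '((R,X),V)'
  internal I2 with children ['A', 'C', 'P', 'B']
    leaf 'A' → 'A'
    leaf 'C' → 'C'
    leaf 'P' → 'P'
    leaf 'B' → 'B'
  → '(A,C,P,B)'
→ '(S,(U,Z,Q),((R,X),V),(A,C,P,B))'
Final: (S,(U,Z,Q),((R,X),V),(A,C,P,B));

Answer: (S,(U,Z,Q),((R,X),V),(A,C,P,B));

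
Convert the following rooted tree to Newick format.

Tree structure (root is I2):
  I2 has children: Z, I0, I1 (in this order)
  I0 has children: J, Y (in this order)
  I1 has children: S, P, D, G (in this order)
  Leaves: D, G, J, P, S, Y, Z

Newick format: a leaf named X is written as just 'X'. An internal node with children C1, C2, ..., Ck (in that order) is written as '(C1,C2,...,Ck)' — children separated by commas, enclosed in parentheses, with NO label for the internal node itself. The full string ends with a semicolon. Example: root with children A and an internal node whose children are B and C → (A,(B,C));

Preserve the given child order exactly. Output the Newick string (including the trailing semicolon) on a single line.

Answer: (Z,(J,Y),(S,P,D,G));

Derivation:
internal I2 with children ['Z', 'I0', 'I1']
  leaf 'Z' → 'Z'
  internal I0 with children ['J', 'Y']
    leaf 'J' → 'J'
    leaf 'Y' → 'Y'
  → '(J,Y)'
  internal I1 with children ['S', 'P', 'D', 'G']
    leaf 'S' → 'S'
    leaf 'P' → 'P'
    leaf 'D' → 'D'
    leaf 'G' → 'G'
  → '(S,P,D,G)'
→ '(Z,(J,Y),(S,P,D,G))'
Final: (Z,(J,Y),(S,P,D,G));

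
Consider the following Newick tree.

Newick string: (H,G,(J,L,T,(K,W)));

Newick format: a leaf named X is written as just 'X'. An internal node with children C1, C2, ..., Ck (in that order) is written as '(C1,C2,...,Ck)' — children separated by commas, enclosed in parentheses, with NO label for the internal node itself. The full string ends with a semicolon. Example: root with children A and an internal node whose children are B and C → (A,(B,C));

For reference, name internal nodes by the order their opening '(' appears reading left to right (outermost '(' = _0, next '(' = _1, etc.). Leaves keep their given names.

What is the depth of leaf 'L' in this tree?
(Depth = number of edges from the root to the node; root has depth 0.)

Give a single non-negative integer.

Answer: 2

Derivation:
Newick: (H,G,(J,L,T,(K,W)));
Naming internals by '(' encounter order: outermost '(' = _0, next = _1, ...
Query node: L
Path from root: _0 -> _1 -> L
Depth of L: 2 (number of edges from root)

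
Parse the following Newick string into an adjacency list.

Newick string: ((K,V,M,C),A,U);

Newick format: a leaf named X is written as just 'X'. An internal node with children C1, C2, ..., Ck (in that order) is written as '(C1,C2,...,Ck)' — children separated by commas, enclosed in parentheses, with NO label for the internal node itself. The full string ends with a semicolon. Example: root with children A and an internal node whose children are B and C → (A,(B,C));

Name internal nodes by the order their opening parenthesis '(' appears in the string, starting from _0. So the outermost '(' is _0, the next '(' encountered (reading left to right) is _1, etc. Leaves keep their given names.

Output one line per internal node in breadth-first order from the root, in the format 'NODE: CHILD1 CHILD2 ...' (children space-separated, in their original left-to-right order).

Answer: _0: _1 A U
_1: K V M C

Derivation:
Input: ((K,V,M,C),A,U);
Scanning left-to-right, naming '(' by encounter order:
  pos 0: '(' -> open internal node _0 (depth 1)
  pos 1: '(' -> open internal node _1 (depth 2)
  pos 9: ')' -> close internal node _1 (now at depth 1)
  pos 14: ')' -> close internal node _0 (now at depth 0)
Total internal nodes: 2
BFS adjacency from root:
  _0: _1 A U
  _1: K V M C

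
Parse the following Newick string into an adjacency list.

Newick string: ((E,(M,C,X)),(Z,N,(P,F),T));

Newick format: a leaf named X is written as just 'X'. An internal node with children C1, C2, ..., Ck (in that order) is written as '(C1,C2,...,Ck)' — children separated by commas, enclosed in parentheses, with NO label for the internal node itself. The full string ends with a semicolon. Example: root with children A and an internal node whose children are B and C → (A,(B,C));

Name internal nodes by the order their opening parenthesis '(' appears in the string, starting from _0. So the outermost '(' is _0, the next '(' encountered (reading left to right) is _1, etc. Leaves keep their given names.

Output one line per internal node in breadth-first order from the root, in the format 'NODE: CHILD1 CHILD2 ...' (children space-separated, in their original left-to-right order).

Answer: _0: _1 _3
_1: E _2
_3: Z N _4 T
_2: M C X
_4: P F

Derivation:
Input: ((E,(M,C,X)),(Z,N,(P,F),T));
Scanning left-to-right, naming '(' by encounter order:
  pos 0: '(' -> open internal node _0 (depth 1)
  pos 1: '(' -> open internal node _1 (depth 2)
  pos 4: '(' -> open internal node _2 (depth 3)
  pos 10: ')' -> close internal node _2 (now at depth 2)
  pos 11: ')' -> close internal node _1 (now at depth 1)
  pos 13: '(' -> open internal node _3 (depth 2)
  pos 18: '(' -> open internal node _4 (depth 3)
  pos 22: ')' -> close internal node _4 (now at depth 2)
  pos 25: ')' -> close internal node _3 (now at depth 1)
  pos 26: ')' -> close internal node _0 (now at depth 0)
Total internal nodes: 5
BFS adjacency from root:
  _0: _1 _3
  _1: E _2
  _3: Z N _4 T
  _2: M C X
  _4: P F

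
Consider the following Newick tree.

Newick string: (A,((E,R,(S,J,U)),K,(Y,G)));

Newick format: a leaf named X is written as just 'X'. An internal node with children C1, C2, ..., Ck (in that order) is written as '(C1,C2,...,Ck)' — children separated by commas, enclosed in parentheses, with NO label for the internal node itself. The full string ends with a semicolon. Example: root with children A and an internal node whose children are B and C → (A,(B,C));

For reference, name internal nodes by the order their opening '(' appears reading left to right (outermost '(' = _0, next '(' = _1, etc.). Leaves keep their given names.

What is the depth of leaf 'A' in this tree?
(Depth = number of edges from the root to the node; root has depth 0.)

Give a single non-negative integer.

Newick: (A,((E,R,(S,J,U)),K,(Y,G)));
Naming internals by '(' encounter order: outermost '(' = _0, next = _1, ...
Query node: A
Path from root: _0 -> A
Depth of A: 1 (number of edges from root)

Answer: 1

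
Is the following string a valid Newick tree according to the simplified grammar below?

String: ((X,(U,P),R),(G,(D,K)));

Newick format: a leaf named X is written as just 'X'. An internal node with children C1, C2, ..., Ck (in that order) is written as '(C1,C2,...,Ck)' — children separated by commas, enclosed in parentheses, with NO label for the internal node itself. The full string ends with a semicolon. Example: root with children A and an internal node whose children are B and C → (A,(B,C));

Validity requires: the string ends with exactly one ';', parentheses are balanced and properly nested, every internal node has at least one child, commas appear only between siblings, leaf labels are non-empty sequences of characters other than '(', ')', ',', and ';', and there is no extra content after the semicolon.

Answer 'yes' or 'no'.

Answer: yes

Derivation:
Input: ((X,(U,P),R),(G,(D,K)));
Paren balance: 5 '(' vs 5 ')' OK
Ends with single ';': True
Full parse: OK
Valid: True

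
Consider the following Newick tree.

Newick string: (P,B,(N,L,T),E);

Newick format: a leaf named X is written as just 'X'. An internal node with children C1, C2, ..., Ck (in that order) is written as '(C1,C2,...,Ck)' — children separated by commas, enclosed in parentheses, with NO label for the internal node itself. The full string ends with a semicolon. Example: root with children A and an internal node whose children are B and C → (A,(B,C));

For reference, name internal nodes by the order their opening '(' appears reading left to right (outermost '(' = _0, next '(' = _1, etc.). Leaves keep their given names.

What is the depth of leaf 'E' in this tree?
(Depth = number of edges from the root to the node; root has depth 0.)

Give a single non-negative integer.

Newick: (P,B,(N,L,T),E);
Naming internals by '(' encounter order: outermost '(' = _0, next = _1, ...
Query node: E
Path from root: _0 -> E
Depth of E: 1 (number of edges from root)

Answer: 1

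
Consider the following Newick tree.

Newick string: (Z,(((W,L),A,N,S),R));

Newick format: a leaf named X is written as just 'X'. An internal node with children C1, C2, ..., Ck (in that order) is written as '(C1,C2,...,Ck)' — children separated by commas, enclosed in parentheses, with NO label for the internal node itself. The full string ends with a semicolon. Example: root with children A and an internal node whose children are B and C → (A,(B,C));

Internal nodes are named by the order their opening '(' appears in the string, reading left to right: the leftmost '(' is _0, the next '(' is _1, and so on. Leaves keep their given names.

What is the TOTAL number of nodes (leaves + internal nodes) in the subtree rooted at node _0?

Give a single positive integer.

Newick: (Z,(((W,L),A,N,S),R));
Locate _0: it is the '(' at position 0 (the 1st '(' reading left to right).
Query: subtree rooted at _0
_0: subtree_size = 1 + 10
  Z: subtree_size = 1 + 0
  _1: subtree_size = 1 + 8
    _2: subtree_size = 1 + 6
      _3: subtree_size = 1 + 2
        W: subtree_size = 1 + 0
        L: subtree_size = 1 + 0
      A: subtree_size = 1 + 0
      N: subtree_size = 1 + 0
      S: subtree_size = 1 + 0
    R: subtree_size = 1 + 0
Total subtree size of _0: 11

Answer: 11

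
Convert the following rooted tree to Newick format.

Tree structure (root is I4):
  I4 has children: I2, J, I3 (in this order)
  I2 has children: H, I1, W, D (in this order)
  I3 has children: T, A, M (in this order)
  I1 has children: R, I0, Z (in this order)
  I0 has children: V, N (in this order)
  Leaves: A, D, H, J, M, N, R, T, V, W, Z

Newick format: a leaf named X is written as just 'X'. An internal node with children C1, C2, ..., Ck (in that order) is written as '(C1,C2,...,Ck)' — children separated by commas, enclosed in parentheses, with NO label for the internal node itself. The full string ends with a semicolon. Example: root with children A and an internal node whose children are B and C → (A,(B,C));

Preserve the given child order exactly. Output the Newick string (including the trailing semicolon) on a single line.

internal I4 with children ['I2', 'J', 'I3']
  internal I2 with children ['H', 'I1', 'W', 'D']
    leaf 'H' → 'H'
    internal I1 with children ['R', 'I0', 'Z']
      leaf 'R' → 'R'
      internal I0 with children ['V', 'N']
        leaf 'V' → 'V'
        leaf 'N' → 'N'
      → '(V,N)'
      leaf 'Z' → 'Z'
    → '(R,(V,N),Z)'
    leaf 'W' → 'W'
    leaf 'D' → 'D'
  → '(H,(R,(V,N),Z),W,D)'
  leaf 'J' → 'J'
  internal I3 with children ['T', 'A', 'M']
    leaf 'T' → 'T'
    leaf 'A' → 'A'
    leaf 'M' → 'M'
  → '(T,A,M)'
→ '((H,(R,(V,N),Z),W,D),J,(T,A,M))'
Final: ((H,(R,(V,N),Z),W,D),J,(T,A,M));

Answer: ((H,(R,(V,N),Z),W,D),J,(T,A,M));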